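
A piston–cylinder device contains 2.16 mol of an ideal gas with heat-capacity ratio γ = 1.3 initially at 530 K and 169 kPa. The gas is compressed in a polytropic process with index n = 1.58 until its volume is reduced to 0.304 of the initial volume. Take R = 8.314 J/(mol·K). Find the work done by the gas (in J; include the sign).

-16300 J

V₁ = nRT₁/P₁ = 2.16×8.314×530/169 = 56.3 L.
Polytropic n=1.58: T₂ = T₁(V₁/V₂)^(n−1) = 530×(3.29)^0.58 = 1060 K; P₂ = P₁(V₁/V₂)^n = 1110 kPa.
W = (P₁V₁−P₂V₂)/(n−1) = (169×56.3−1110×17.1)/0.58 = -16300 J.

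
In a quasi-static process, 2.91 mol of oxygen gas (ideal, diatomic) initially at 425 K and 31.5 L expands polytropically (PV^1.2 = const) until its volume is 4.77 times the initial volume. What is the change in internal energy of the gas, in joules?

-6900 J

P₁ = nRT₁/V₁ = 2.91×8.314×425/31.5 = 326 kPa.
Polytropic n=1.2: T₂ = T₁(V₁/V₂)^(n−1) = 425×(0.210)^0.20 = 311 K; P₂ = P₁(V₁/V₂)^n = 50.1 kPa.
For an ideal gas ΔU = nCvΔT with Cv = (5/2)R = 20.8 J/(mol·K).
ΔU = 2.91×20.8×(311−425) = -6900 J.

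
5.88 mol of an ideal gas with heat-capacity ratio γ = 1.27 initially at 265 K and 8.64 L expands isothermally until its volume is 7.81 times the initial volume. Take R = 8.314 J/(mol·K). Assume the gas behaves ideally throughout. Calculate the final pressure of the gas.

192 kPa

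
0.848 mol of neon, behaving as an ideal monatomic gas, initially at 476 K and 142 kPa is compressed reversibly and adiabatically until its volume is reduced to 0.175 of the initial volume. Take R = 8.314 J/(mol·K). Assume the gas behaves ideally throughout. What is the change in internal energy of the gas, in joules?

V₁ = nRT₁/P₁ = 0.848×8.314×476/142 = 23.6 L.
Adiabatic: TV^(γ−1) = const ⇒ T₂ = 476×(5.71)^0.667 = 1520 K; PV^γ = const ⇒ P₂ = 2590 kPa.
For an ideal gas ΔU = nCvΔT with Cv = (3/2)R = 12.5 J/(mol·K).
ΔU = 0.848×12.5×(1520−476) = 11100 J.

11100 J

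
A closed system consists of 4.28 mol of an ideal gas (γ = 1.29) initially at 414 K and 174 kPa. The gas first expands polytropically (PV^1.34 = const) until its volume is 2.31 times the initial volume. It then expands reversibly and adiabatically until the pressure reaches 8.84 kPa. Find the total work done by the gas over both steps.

23800 J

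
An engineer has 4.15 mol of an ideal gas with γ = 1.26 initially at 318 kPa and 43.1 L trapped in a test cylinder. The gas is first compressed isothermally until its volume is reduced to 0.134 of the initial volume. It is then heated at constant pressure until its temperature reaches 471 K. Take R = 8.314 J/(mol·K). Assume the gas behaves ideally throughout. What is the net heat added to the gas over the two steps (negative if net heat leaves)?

T₁ = P₁V₁/(nR) = 318×43.1/(4.15×8.314) = 397 K.
Step 1 — Isothermal: T stays 397 K; PV = const ⇒ V₂ = 5.78 L, P₂ = 2370 kPa.
ΔU = 0 (ideal gas, T constant).
W = nRT ln(V₂/V₁) = 4.15×8.314×397×ln(0.134) = -27500 J.
Q = ΔU + W = -27500 J.
State after step 1: P = 2370 kPa, V = 5.78 L, T = 397 K.
Step 2 — Isobaric: P stays 2370 kPa; V/T = const ⇒ T₂ = 471 K, V₂ = 6.85 L.
W = PΔV = 2370×(6.85−5.78) kPa·L = 2550 J.
ΔU = nCvΔT = 4.15×32.0×(471−397) = 9790 J.
Q = ΔU + W = nCpΔT = 12300 J.
Net over both steps: W = -25000 J, Q = -15200 J, ΔU = 9790 J.

-15200 J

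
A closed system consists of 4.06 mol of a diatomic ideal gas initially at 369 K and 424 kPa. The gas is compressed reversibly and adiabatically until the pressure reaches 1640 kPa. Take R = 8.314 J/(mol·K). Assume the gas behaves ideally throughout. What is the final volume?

V₁ = nRT₁/P₁ = 4.06×8.314×369/424 = 29.4 L.
Adiabatic: T₂/T₁ = (P₂/P₁)^((γ−1)/γ) ⇒ T₂ = 369×(3.87)^0.286 = 543 K; V₂ = 11.2 L.

11.2 L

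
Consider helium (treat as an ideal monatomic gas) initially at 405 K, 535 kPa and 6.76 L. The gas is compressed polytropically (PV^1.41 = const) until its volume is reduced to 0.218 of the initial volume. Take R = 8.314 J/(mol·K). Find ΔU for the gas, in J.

n = P₁V₁/(RT₁) = 535×6.76/(8.314×405) = 1.07 mol.
Polytropic n=1.41: T₂ = T₁(V₁/V₂)^(n−1) = 405×(4.59)^0.41 = 756 K; P₂ = P₁(V₁/V₂)^n = 4580 kPa.
For an ideal gas ΔU = nCvΔT with Cv = (3/2)R = 12.5 J/(mol·K).
ΔU = 1.07×12.5×(756−405) = 4710 J.

4710 J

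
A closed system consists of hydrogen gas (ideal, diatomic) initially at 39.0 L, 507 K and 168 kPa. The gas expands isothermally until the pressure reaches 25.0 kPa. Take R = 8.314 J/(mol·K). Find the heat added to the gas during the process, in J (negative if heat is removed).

n = P₁V₁/(RT₁) = 168×39.0/(8.314×507) = 1.55 mol.
Isothermal: T stays 507 K; PV = const ⇒ V₂ = 262 L, P₂ = 25.0 kPa.
ΔU = 0 (ideal gas, T constant).
W = nRT ln(V₂/V₁) = 1.55×8.314×507×ln(6.72) = 12500 J.
Q = ΔU + W = 12500 J.

12500 J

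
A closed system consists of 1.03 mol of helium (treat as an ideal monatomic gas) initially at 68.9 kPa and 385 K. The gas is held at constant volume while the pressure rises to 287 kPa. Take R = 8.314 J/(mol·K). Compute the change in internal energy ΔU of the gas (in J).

15700 J

V₁ = nRT₁/P₁ = 1.03×8.314×385/68.9 = 47.9 L.
Isochoric: V stays 47.9 L; P/T = const ⇒ T₂ = 1600 K, P₂ = 287 kPa.
For an ideal gas ΔU = nCvΔT with Cv = (3/2)R = 12.5 J/(mol·K).
ΔU = 1.03×12.5×(1600−385) = 15700 J.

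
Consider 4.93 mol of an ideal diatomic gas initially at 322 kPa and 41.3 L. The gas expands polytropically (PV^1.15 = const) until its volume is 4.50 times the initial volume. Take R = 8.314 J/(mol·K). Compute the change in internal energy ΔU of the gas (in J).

T₁ = P₁V₁/(nR) = 322×41.3/(4.93×8.314) = 324 K.
Polytropic n=1.15: T₂ = T₁(V₁/V₂)^(n−1) = 324×(0.222)^0.15 = 259 K; P₂ = P₁(V₁/V₂)^n = 57.1 kPa.
For an ideal gas ΔU = nCvΔT with Cv = (5/2)R = 20.8 J/(mol·K).
ΔU = 4.93×20.8×(259−324) = -6710 J.

-6710 J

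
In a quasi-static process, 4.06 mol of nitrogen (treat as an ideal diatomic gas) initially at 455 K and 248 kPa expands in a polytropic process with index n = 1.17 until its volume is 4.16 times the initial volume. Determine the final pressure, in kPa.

V₁ = nRT₁/P₁ = 4.06×8.314×455/248 = 61.9 L.
Polytropic n=1.17: T₂ = T₁(V₁/V₂)^(n−1) = 455×(0.240)^0.17 = 357 K; P₂ = P₁(V₁/V₂)^n = 46.8 kPa.

46.8 kPa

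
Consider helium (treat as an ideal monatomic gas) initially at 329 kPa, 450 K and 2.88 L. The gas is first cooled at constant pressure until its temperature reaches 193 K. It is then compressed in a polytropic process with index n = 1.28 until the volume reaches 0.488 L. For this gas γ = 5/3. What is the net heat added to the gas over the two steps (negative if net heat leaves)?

n = P₁V₁/(RT₁) = 329×2.88/(8.314×450) = 0.253 mol.
Step 1 — Isobaric: P stays 329 kPa; V/T = const ⇒ T₂ = 193 K, V₂ = 1.24 L.
W = PΔV = 329×(1.24−2.88) kPa·L = -541 J.
ΔU = nCvΔT = 0.253×12.5×(193−450) = -812 J.
Q = ΔU + W = nCpΔT = -1350 J.
State after step 1: P = 329 kPa, V = 1.24 L, T = 193 K.
Step 2 — Polytropic n=1.28: T₂ = T₁(V₁/V₂)^(n−1) = 193×(2.53)^0.28 = 250 K; P₂ = P₁(V₁/V₂)^n = 1080 kPa.
W = (P₁V₁−P₂V₂)/(n−1) = (329×1.24−1080×0.488)/0.28 = -431 J.
ΔU = nCvΔT = 0.253×12.5×(250−193) = 181 J.
Q = ΔU + W = -250 J.
Net over both steps: W = -972 J, Q = -1600 J, ΔU = -631 J.

-1600 J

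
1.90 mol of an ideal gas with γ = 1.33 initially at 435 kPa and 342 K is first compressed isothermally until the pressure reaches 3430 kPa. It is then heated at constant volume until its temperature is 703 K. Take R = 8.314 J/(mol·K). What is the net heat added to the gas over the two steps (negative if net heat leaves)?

V₁ = nRT₁/P₁ = 1.90×8.314×342/435 = 12.4 L.
Step 1 — Isothermal: T stays 342 K; PV = const ⇒ V₂ = 1.58 L, P₂ = 3430 kPa.
ΔU = 0 (ideal gas, T constant).
W = nRT ln(V₂/V₁) = 1.90×8.314×342×ln(0.127) = -11200 J.
Q = ΔU + W = -11200 J.
State after step 1: P = 3430 kPa, V = 1.58 L, T = 342 K.
Step 2 — Isochoric: V stays 1.58 L; P/T = const ⇒ T₂ = 703 K, P₂ = 7050 kPa.
W = 0 (no volume change).
ΔU = nCvΔT = 1.90×25.2×(703−342) = 17300 J.
Q = ΔU = 17300 J.
Net over both steps: W = -11200 J, Q = 6120 J, ΔU = 17300 J.

6120 J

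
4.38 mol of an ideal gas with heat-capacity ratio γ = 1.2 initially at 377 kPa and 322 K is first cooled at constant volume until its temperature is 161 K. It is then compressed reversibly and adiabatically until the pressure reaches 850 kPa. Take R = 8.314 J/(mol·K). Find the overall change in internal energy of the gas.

V₁ = nRT₁/P₁ = 4.38×8.314×322/377 = 31.1 L.
Step 1 — Isochoric: V stays 31.1 L; P/T = const ⇒ T₂ = 161 K, P₂ = 188 kPa.
W = 0 (no volume change).
ΔU = nCvΔT = 4.38×41.6×(161−322) = -29300 J.
Q = ΔU = -29300 J.
State after step 1: P = 188 kPa, V = 31.1 L, T = 161 K.
Step 2 — Adiabatic: T₂/T₁ = (P₂/P₁)^((γ−1)/γ) ⇒ T₂ = 161×(4.51)^0.167 = 207 K; V₂ = 8.87 L.
ΔU = nCvΔT = 4.38×41.6×(207−161) = 8360 J.
Q = 0 for an adiabatic process, so W = −ΔU = -8360 J.
Net over both steps: W = -8360 J, Q = -29300 J, ΔU = -20900 J.

-20900 J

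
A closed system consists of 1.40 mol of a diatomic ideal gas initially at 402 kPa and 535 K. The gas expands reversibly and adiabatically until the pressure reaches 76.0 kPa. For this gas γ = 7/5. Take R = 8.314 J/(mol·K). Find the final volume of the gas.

V₁ = nRT₁/P₁ = 1.40×8.314×535/402 = 15.5 L.
Adiabatic: T₂/T₁ = (P₂/P₁)^((γ−1)/γ) ⇒ T₂ = 535×(0.189)^0.286 = 332 K; V₂ = 50.9 L.

50.9 L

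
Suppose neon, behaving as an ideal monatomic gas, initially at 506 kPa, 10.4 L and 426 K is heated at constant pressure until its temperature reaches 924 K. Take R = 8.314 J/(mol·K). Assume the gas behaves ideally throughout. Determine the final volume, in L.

Isobaric: P stays 506 kPa; V/T = const ⇒ T₂ = 924 K, V₂ = 22.6 L.

22.6 L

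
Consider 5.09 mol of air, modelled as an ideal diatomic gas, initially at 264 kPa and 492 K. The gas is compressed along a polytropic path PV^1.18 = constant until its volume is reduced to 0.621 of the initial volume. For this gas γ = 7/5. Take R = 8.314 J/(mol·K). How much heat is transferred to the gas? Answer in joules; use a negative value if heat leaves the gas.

-5700 J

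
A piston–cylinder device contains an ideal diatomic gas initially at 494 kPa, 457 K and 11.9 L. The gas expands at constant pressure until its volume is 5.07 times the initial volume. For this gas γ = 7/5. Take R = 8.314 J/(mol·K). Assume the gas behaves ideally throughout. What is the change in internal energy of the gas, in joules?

n = P₁V₁/(RT₁) = 494×11.9/(8.314×457) = 1.55 mol.
Isobaric: P stays 494 kPa; V/T = const ⇒ T₂ = 2320 K, V₂ = 60.3 L.
For an ideal gas ΔU = nCvΔT with Cv = (5/2)R = 20.8 J/(mol·K).
ΔU = 1.55×20.8×(2320−457) = 59800 J.

59800 J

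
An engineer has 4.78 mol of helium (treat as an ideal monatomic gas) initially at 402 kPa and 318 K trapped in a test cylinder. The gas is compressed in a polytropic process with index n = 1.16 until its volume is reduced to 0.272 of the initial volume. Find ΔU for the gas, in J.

4390 J

V₁ = nRT₁/P₁ = 4.78×8.314×318/402 = 31.4 L.
Polytropic n=1.16: T₂ = T₁(V₁/V₂)^(n−1) = 318×(3.68)^0.16 = 392 K; P₂ = P₁(V₁/V₂)^n = 1820 kPa.
For an ideal gas ΔU = nCvΔT with Cv = (3/2)R = 12.5 J/(mol·K).
ΔU = 4.78×12.5×(392−318) = 4390 J.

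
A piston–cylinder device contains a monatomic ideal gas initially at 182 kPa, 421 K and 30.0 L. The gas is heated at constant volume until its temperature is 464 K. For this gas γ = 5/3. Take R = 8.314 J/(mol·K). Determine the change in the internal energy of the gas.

n = P₁V₁/(RT₁) = 182×30.0/(8.314×421) = 1.56 mol.
Isochoric: V stays 30.0 L; P/T = const ⇒ T₂ = 464 K, P₂ = 201 kPa.
For an ideal gas ΔU = nCvΔT with Cv = (3/2)R = 12.5 J/(mol·K).
ΔU = 1.56×12.5×(464−421) = 837 J.

837 J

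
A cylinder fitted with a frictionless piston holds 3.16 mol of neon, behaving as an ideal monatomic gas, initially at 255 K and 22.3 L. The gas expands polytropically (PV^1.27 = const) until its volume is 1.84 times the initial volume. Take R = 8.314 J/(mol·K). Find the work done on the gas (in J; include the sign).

-3770 J

P₁ = nRT₁/V₁ = 3.16×8.314×255/22.3 = 300 kPa.
Polytropic n=1.27: T₂ = T₁(V₁/V₂)^(n−1) = 255×(0.543)^0.27 = 216 K; P₂ = P₁(V₁/V₂)^n = 138 kPa.
W = (P₁V₁−P₂V₂)/(n−1) = (300×22.3−138×41.0)/0.27 = 3770 J.
Work done on the gas = −W_by = -3770 J.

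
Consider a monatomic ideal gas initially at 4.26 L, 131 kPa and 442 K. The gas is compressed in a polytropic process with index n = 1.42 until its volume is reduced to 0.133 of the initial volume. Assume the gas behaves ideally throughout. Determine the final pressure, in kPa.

2300 kPa

Polytropic n=1.42: T₂ = T₁(V₁/V₂)^(n−1) = 442×(7.52)^0.42 = 1030 K; P₂ = P₁(V₁/V₂)^n = 2300 kPa.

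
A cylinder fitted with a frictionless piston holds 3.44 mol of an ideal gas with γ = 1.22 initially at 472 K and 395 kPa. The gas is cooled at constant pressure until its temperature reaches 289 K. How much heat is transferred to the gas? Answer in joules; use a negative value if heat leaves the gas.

-29000 J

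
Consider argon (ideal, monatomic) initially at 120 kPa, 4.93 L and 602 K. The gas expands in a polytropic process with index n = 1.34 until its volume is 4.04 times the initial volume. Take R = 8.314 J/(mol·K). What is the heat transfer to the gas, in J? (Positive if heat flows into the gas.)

322 J

n = P₁V₁/(RT₁) = 120×4.93/(8.314×602) = 0.118 mol.
Polytropic n=1.34: T₂ = T₁(V₁/V₂)^(n−1) = 602×(0.248)^0.34 = 374 K; P₂ = P₁(V₁/V₂)^n = 18.5 kPa.
W = (P₁V₁−P₂V₂)/(n−1) = (120×4.93−18.5×19.9)/0.34 = 658 J.
ΔU = nCvΔT = 0.118×12.5×(374−602) = -335 J.
Q = ΔU + W = 322 J.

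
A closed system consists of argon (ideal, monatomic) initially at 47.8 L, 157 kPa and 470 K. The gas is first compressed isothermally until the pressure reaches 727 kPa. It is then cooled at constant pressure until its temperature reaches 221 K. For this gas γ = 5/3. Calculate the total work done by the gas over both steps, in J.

-15500 J

n = P₁V₁/(RT₁) = 157×47.8/(8.314×470) = 1.92 mol.
Step 1 — Isothermal: T stays 470 K; PV = const ⇒ V₂ = 10.3 L, P₂ = 727 kPa.
ΔU = 0 (ideal gas, T constant).
W = nRT ln(V₂/V₁) = 1.92×8.314×470×ln(0.216) = -11500 J.
Q = ΔU + W = -11500 J.
State after step 1: P = 727 kPa, V = 10.3 L, T = 470 K.
Step 2 — Isobaric: P stays 727 kPa; V/T = const ⇒ T₂ = 221 K, V₂ = 4.85 L.
W = PΔV = 727×(4.85−10.3) kPa·L = -3980 J.
ΔU = nCvΔT = 1.92×12.5×(221−470) = -5960 J.
Q = ΔU + W = nCpΔT = -9940 J.
Net over both steps: W = -15500 J, Q = -21400 J, ΔU = -5960 J.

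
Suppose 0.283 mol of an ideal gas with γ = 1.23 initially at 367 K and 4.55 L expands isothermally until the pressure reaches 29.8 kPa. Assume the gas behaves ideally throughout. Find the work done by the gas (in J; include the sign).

1600 J

P₁ = nRT₁/V₁ = 0.283×8.314×367/4.55 = 190 kPa.
Isothermal: T stays 367 K; PV = const ⇒ V₂ = 29.0 L, P₂ = 29.8 kPa.
W = nRT ln(V₂/V₁) = 0.283×8.314×367×ln(6.37) = 1600 J.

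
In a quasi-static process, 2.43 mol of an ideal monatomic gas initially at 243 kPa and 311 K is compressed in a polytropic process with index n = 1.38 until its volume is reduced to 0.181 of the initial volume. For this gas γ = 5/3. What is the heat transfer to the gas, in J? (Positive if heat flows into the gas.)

-6500 J

V₁ = nRT₁/P₁ = 2.43×8.314×311/243 = 25.9 L.
Polytropic n=1.38: T₂ = T₁(V₁/V₂)^(n−1) = 311×(5.52)^0.38 = 595 K; P₂ = P₁(V₁/V₂)^n = 2570 kPa.
W = (P₁V₁−P₂V₂)/(n−1) = (243×25.9−2570×4.68)/0.38 = -15100 J.
ΔU = nCvΔT = 2.43×12.5×(595−311) = 8620 J.
Q = ΔU + W = -6500 J.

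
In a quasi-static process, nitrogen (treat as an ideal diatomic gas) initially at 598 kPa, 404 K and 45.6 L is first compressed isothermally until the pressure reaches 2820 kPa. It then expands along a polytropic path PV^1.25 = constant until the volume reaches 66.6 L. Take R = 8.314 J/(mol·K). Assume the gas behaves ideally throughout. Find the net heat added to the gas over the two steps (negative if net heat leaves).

n = P₁V₁/(RT₁) = 598×45.6/(8.314×404) = 8.12 mol.
Step 1 — Isothermal: T stays 404 K; PV = const ⇒ V₂ = 9.67 L, P₂ = 2820 kPa.
ΔU = 0 (ideal gas, T constant).
W = nRT ln(V₂/V₁) = 8.12×8.314×404×ln(0.212) = -42300 J.
Q = ΔU + W = -42300 J.
State after step 1: P = 2820 kPa, V = 9.67 L, T = 404 K.
Step 2 — Polytropic n=1.25: T₂ = T₁(V₁/V₂)^(n−1) = 404×(0.145)^0.25 = 249 K; P₂ = P₁(V₁/V₂)^n = 253 kPa.
W = (P₁V₁−P₂V₂)/(n−1) = (2820×9.67−253×66.6)/0.25 = 41700 J.
ΔU = nCvΔT = 8.12×20.8×(249−404) = -26100 J.
Q = ΔU + W = 15700 J.
Net over both steps: W = -546 J, Q = -26600 J, ΔU = -26100 J.

-26600 J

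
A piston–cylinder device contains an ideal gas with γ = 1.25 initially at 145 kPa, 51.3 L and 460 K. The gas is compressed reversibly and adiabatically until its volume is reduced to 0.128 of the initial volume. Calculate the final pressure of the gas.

Adiabatic: TV^(γ−1) = const ⇒ T₂ = 460×(7.81)^0.250 = 769 K; PV^γ = const ⇒ P₂ = 1890 kPa.

1890 kPa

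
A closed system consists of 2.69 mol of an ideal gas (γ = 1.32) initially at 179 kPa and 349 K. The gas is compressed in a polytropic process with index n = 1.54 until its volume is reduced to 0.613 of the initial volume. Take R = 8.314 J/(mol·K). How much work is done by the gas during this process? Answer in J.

V₁ = nRT₁/P₁ = 2.69×8.314×349/179 = 43.6 L.
Polytropic n=1.54: T₂ = T₁(V₁/V₂)^(n−1) = 349×(1.63)^0.54 = 455 K; P₂ = P₁(V₁/V₂)^n = 380 kPa.
W = (P₁V₁−P₂V₂)/(n−1) = (179×43.6−380×26.7)/0.54 = -4370 J.

-4370 J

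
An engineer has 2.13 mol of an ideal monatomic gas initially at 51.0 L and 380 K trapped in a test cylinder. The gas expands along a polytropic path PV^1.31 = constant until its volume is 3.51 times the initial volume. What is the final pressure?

25.5 kPa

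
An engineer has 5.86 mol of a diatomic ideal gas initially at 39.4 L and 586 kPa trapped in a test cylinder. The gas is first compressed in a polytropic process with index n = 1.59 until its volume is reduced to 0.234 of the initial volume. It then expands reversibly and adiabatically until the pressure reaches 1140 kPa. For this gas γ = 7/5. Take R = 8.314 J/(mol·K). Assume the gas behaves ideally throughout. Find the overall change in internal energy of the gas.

T₁ = P₁V₁/(nR) = 586×39.4/(5.86×8.314) = 474 K.
Step 1 — Polytropic n=1.59: T₂ = T₁(V₁/V₂)^(n−1) = 474×(4.27)^0.59 = 1120 K; P₂ = P₁(V₁/V₂)^n = 5900 kPa.
W = (P₁V₁−P₂V₂)/(n−1) = (586×39.4−5900×9.22)/0.59 = -53100 J.
ΔU = nCvΔT = 5.86×20.8×(1120−474) = 78300 J.
Q = ΔU + W = 25200 J.
State after step 1: P = 5900 kPa, V = 9.22 L, T = 1120 K.
Step 2 — Adiabatic: T₂/T₁ = (P₂/P₁)^((γ−1)/γ) ⇒ T₂ = 1120×(0.193)^0.286 = 698 K; V₂ = 29.8 L.
ΔU = nCvΔT = 5.86×20.8×(698−1120) = -51000 J.
Q = 0 for an adiabatic process, so W = −ΔU = 51000 J.
Net over both steps: W = -2090 J, Q = 25200 J, ΔU = 27300 J.

27300 J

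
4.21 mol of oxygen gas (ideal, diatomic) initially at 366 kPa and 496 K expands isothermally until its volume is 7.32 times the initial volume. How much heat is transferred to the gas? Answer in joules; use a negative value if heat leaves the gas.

V₁ = nRT₁/P₁ = 4.21×8.314×496/366 = 47.4 L.
Isothermal: T stays 496 K; PV = const ⇒ V₂ = 347 L, P₂ = 50.0 kPa.
ΔU = 0 (ideal gas, T constant).
W = nRT ln(V₂/V₁) = 4.21×8.314×496×ln(7.32) = 34600 J.
Q = ΔU + W = 34600 J.

34600 J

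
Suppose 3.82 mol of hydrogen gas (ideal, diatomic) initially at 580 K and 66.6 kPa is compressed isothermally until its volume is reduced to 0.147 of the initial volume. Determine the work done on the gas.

35300 J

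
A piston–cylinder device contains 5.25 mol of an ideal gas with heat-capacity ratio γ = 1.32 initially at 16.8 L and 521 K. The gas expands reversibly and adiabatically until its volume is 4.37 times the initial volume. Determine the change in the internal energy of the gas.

P₁ = nRT₁/V₁ = 5.25×8.314×521/16.8 = 1350 kPa.
Adiabatic: TV^(γ−1) = const ⇒ T₂ = 521×(0.229)^0.320 = 325 K; PV^γ = const ⇒ P₂ = 193 kPa.
For an ideal gas ΔU = nCvΔT with Cv = R/(γ−1) = 26.0 J/(mol·K).
ΔU = 5.25×26.0×(325−521) = -26700 J.

-26700 J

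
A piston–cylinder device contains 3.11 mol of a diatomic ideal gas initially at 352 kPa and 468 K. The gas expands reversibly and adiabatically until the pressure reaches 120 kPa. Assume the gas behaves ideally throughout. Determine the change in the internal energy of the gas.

V₁ = nRT₁/P₁ = 3.11×8.314×468/352 = 34.4 L.
Adiabatic: T₂/T₁ = (P₂/P₁)^((γ−1)/γ) ⇒ T₂ = 468×(0.341)^0.286 = 344 K; V₂ = 74.1 L.
For an ideal gas ΔU = nCvΔT with Cv = (5/2)R = 20.8 J/(mol·K).
ΔU = 3.11×20.8×(344−468) = -8010 J.

-8010 J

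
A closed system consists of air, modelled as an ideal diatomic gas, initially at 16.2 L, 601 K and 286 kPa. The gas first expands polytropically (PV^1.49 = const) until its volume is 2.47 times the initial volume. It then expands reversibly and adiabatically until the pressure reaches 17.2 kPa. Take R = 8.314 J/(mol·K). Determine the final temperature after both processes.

254 K

n = P₁V₁/(RT₁) = 286×16.2/(8.314×601) = 0.927 mol.
Step 1 — Polytropic n=1.49: T₂ = T₁(V₁/V₂)^(n−1) = 601×(0.405)^0.49 = 386 K; P₂ = P₁(V₁/V₂)^n = 74.3 kPa.
W = (P₁V₁−P₂V₂)/(n−1) = (286×16.2−74.3×40.0)/0.49 = 3380 J.
ΔU = nCvΔT = 0.927×20.8×(386−601) = -4150 J.
Q = ΔU + W = -762 J.
State after step 1: P = 74.3 kPa, V = 40.0 L, T = 386 K.
Step 2 — Adiabatic: T₂/T₁ = (P₂/P₁)^((γ−1)/γ) ⇒ T₂ = 386×(0.231)^0.286 = 254 K; V₂ = 114 L.
ΔU = nCvΔT = 0.927×20.8×(254−386) = -2540 J.
Q = 0 for an adiabatic process, so W = −ΔU = 2540 J.
Net over both steps: W = 5930 J, Q = -762 J, ΔU = -6690 J.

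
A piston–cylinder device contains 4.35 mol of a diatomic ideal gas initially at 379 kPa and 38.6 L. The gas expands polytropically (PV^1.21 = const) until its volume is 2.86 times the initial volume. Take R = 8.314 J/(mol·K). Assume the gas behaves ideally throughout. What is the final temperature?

T₁ = P₁V₁/(nR) = 379×38.6/(4.35×8.314) = 405 K.
Polytropic n=1.21: T₂ = T₁(V₁/V₂)^(n−1) = 405×(0.350)^0.21 = 324 K; P₂ = P₁(V₁/V₂)^n = 106 kPa.

324 K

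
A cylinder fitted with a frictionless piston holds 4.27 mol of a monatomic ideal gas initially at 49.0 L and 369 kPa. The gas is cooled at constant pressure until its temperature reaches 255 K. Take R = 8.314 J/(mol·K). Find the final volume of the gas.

24.5 L

T₁ = P₁V₁/(nR) = 369×49.0/(4.27×8.314) = 509 K.
Isobaric: P stays 369 kPa; V/T = const ⇒ T₂ = 255 K, V₂ = 24.5 L.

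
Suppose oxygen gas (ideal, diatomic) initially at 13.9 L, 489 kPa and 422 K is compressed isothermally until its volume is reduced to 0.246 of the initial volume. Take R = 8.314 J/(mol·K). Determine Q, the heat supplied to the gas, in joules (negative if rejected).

-9530 J

n = P₁V₁/(RT₁) = 489×13.9/(8.314×422) = 1.94 mol.
Isothermal: T stays 422 K; PV = const ⇒ V₂ = 3.42 L, P₂ = 1990 kPa.
ΔU = 0 (ideal gas, T constant).
W = nRT ln(V₂/V₁) = 1.94×8.314×422×ln(0.246) = -9530 J.
Q = ΔU + W = -9530 J.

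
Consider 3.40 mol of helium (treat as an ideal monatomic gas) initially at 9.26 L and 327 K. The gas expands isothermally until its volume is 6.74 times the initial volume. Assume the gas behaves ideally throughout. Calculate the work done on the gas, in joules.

P₁ = nRT₁/V₁ = 3.40×8.314×327/9.26 = 998 kPa.
Isothermal: T stays 327 K; PV = const ⇒ V₂ = 62.4 L, P₂ = 148 kPa.
W = nRT ln(V₂/V₁) = 3.40×8.314×327×ln(6.74) = 17600 J.
Work done on the gas = −W_by = -17600 J.

-17600 J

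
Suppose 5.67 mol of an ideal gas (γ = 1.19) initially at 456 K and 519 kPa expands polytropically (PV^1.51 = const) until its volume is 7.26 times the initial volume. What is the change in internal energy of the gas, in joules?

V₁ = nRT₁/P₁ = 5.67×8.314×456/519 = 41.4 L.
Polytropic n=1.51: T₂ = T₁(V₁/V₂)^(n−1) = 456×(0.138)^0.51 = 166 K; P₂ = P₁(V₁/V₂)^n = 26.0 kPa.
For an ideal gas ΔU = nCvΔT with Cv = R/(γ−1) = 43.8 J/(mol·K).
ΔU = 5.67×43.8×(166−456) = -72000 J.

-72000 J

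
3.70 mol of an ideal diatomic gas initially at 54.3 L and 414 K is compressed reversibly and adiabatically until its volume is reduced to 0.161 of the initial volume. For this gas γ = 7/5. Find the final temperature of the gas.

860 K

P₁ = nRT₁/V₁ = 3.70×8.314×414/54.3 = 235 kPa.
Adiabatic: TV^(γ−1) = const ⇒ T₂ = 414×(6.21)^0.400 = 860 K; PV^γ = const ⇒ P₂ = 3020 kPa.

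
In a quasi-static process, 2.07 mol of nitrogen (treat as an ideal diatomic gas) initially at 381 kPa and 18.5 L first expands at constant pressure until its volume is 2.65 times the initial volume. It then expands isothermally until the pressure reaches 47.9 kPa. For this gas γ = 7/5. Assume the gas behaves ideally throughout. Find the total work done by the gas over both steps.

T₁ = P₁V₁/(nR) = 381×18.5/(2.07×8.314) = 410 K.
Step 1 — Isobaric: P stays 381 kPa; V/T = const ⇒ T₂ = 1090 K, V₂ = 49.0 L.
W = PΔV = 381×(49.0−18.5) kPa·L = 11600 J.
ΔU = nCvΔT = 2.07×20.8×(1090−410) = 29100 J.
Q = ΔU + W = nCpΔT = 40700 J.
State after step 1: P = 381 kPa, V = 49.0 L, T = 1090 K.
Step 2 — Isothermal: T stays 1090 K; PV = const ⇒ V₂ = 390 L, P₂ = 47.9 kPa.
ΔU = 0 (ideal gas, T constant).
W = nRT ln(V₂/V₁) = 2.07×8.314×1090×ln(7.95) = 38700 J.
Q = ΔU + W = 38700 J.
Net over both steps: W = 50400 J, Q = 79400 J, ΔU = 29100 J.

50400 J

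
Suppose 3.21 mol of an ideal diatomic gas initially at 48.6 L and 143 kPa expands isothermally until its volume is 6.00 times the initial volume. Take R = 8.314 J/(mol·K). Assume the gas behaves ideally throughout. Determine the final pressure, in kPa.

23.8 kPa

T₁ = P₁V₁/(nR) = 143×48.6/(3.21×8.314) = 260 K.
Isothermal: T stays 260 K; PV = const ⇒ V₂ = 292 L, P₂ = 23.8 kPa.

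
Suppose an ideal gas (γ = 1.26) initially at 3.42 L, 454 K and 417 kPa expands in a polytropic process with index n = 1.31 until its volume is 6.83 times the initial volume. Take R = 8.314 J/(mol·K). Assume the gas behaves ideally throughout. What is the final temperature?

Polytropic n=1.31: T₂ = T₁(V₁/V₂)^(n−1) = 454×(0.146)^0.31 = 250 K; P₂ = P₁(V₁/V₂)^n = 33.7 kPa.

250 K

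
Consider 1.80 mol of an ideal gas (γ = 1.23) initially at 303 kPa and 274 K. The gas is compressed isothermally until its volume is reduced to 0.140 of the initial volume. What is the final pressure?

V₁ = nRT₁/P₁ = 1.80×8.314×274/303 = 13.5 L.
Isothermal: T stays 274 K; PV = const ⇒ V₂ = 1.89 L, P₂ = 2160 kPa.

2160 kPa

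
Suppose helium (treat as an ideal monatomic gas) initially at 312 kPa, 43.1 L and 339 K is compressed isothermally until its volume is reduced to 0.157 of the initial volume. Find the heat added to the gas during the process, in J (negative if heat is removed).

-24900 J

n = P₁V₁/(RT₁) = 312×43.1/(8.314×339) = 4.77 mol.
Isothermal: T stays 339 K; PV = const ⇒ V₂ = 6.77 L, P₂ = 1990 kPa.
ΔU = 0 (ideal gas, T constant).
W = nRT ln(V₂/V₁) = 4.77×8.314×339×ln(0.157) = -24900 J.
Q = ΔU + W = -24900 J.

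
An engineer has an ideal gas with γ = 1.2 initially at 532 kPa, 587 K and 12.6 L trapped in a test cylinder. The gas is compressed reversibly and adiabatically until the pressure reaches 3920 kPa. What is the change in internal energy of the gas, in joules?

13200 J

n = P₁V₁/(RT₁) = 532×12.6/(8.314×587) = 1.37 mol.
Adiabatic: T₂/T₁ = (P₂/P₁)^((γ−1)/γ) ⇒ T₂ = 587×(7.37)^0.167 = 819 K; V₂ = 2.39 L.
For an ideal gas ΔU = nCvΔT with Cv = R/(γ−1) = 41.6 J/(mol·K).
ΔU = 1.37×41.6×(819−587) = 13200 J.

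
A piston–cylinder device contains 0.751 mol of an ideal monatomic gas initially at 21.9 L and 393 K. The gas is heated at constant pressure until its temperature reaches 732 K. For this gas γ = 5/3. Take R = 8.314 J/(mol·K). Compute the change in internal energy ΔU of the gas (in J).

P₁ = nRT₁/V₁ = 0.751×8.314×393/21.9 = 112 kPa.
Isobaric: P stays 112 kPa; V/T = const ⇒ T₂ = 732 K, V₂ = 40.8 L.
For an ideal gas ΔU = nCvΔT with Cv = (3/2)R = 12.5 J/(mol·K).
ΔU = 0.751×12.5×(732−393) = 3170 J.

3170 J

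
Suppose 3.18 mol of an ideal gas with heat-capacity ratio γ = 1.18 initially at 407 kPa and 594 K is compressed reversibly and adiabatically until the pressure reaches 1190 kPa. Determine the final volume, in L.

V₁ = nRT₁/P₁ = 3.18×8.314×594/407 = 38.6 L.
Adiabatic: T₂/T₁ = (P₂/P₁)^((γ−1)/γ) ⇒ T₂ = 594×(2.92)^0.153 = 700 K; V₂ = 15.5 L.

15.5 L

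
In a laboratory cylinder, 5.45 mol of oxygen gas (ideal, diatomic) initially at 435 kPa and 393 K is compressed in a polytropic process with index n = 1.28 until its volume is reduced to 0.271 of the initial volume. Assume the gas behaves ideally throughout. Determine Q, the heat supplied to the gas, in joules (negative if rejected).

-8420 J

V₁ = nRT₁/P₁ = 5.45×8.314×393/435 = 40.9 L.
Polytropic n=1.28: T₂ = T₁(V₁/V₂)^(n−1) = 393×(3.69)^0.28 = 566 K; P₂ = P₁(V₁/V₂)^n = 2310 kPa.
W = (P₁V₁−P₂V₂)/(n−1) = (435×40.9−2310×11.1)/0.28 = -28100 J.
ΔU = nCvΔT = 5.45×20.8×(566−393) = 19600 J.
Q = ΔU + W = -8420 J.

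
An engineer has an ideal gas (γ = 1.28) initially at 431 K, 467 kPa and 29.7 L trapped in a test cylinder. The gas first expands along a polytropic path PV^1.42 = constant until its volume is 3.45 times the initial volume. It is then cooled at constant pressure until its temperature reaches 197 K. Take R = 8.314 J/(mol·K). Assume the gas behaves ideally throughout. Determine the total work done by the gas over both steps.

11500 J

n = P₁V₁/(RT₁) = 467×29.7/(8.314×431) = 3.87 mol.
Step 1 — Polytropic n=1.42: T₂ = T₁(V₁/V₂)^(n−1) = 431×(0.290)^0.42 = 256 K; P₂ = P₁(V₁/V₂)^n = 80.5 kPa.
W = (P₁V₁−P₂V₂)/(n−1) = (467×29.7−80.5×102)/0.42 = 13400 J.
ΔU = nCvΔT = 3.87×29.7×(256−431) = -20100 J.
Q = ΔU + W = -6700 J.
State after step 1: P = 80.5 kPa, V = 102 L, T = 256 K.
Step 2 — Isobaric: P stays 80.5 kPa; V/T = const ⇒ T₂ = 197 K, V₂ = 78.8 L.
W = PΔV = 80.5×(78.8−102) kPa·L = -1910 J.
ΔU = nCvΔT = 3.87×29.7×(197−256) = -6800 J.
Q = ΔU + W = nCpΔT = -8710 J.
Net over both steps: W = 11500 J, Q = -15400 J, ΔU = -26900 J.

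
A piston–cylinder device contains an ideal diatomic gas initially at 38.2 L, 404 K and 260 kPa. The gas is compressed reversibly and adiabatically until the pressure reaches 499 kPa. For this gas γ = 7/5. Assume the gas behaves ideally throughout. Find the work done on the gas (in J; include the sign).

5080 J

n = P₁V₁/(RT₁) = 260×38.2/(8.314×404) = 2.96 mol.
Adiabatic: T₂/T₁ = (P₂/P₁)^((γ−1)/γ) ⇒ T₂ = 404×(1.92)^0.286 = 487 K; V₂ = 24.0 L.
ΔU = nCvΔT = 2.96×20.8×(487−404) = 5080 J.
Q = 0 for an adiabatic process, so W = −ΔU = -5080 J.
Work done on the gas = −W_by = 5080 J.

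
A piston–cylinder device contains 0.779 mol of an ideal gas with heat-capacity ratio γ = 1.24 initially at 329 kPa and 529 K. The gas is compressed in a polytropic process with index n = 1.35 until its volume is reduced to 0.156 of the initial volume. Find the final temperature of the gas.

V₁ = nRT₁/P₁ = 0.779×8.314×529/329 = 10.4 L.
Polytropic n=1.35: T₂ = T₁(V₁/V₂)^(n−1) = 529×(6.41)^0.35 = 1010 K; P₂ = P₁(V₁/V₂)^n = 4040 kPa.

1010 K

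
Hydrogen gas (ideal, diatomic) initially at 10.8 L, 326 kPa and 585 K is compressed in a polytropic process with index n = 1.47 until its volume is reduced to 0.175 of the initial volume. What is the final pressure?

4230 kPa

Polytropic n=1.47: T₂ = T₁(V₁/V₂)^(n−1) = 585×(5.71)^0.47 = 1330 K; P₂ = P₁(V₁/V₂)^n = 4230 kPa.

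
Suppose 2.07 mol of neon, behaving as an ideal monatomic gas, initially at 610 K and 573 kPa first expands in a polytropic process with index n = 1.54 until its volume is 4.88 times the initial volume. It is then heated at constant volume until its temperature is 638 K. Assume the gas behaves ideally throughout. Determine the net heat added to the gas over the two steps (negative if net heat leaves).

V₁ = nRT₁/P₁ = 2.07×8.314×610/573 = 18.3 L.
Step 1 — Polytropic n=1.54: T₂ = T₁(V₁/V₂)^(n−1) = 610×(0.205)^0.54 = 259 K; P₂ = P₁(V₁/V₂)^n = 49.9 kPa.
W = (P₁V₁−P₂V₂)/(n−1) = (573×18.3−49.9×89.4)/0.54 = 11200 J.
ΔU = nCvΔT = 2.07×12.5×(259−610) = -9060 J.
Q = ΔU + W = 2120 J.
State after step 1: P = 49.9 kPa, V = 89.4 L, T = 259 K.
Step 2 — Isochoric: V stays 89.4 L; P/T = const ⇒ T₂ = 638 K, P₂ = 123 kPa.
W = 0 (no volume change).
ΔU = nCvΔT = 2.07×12.5×(638−259) = 9780 J.
Q = ΔU = 9780 J.
Net over both steps: W = 11200 J, Q = 11900 J, ΔU = 723 J.

11900 J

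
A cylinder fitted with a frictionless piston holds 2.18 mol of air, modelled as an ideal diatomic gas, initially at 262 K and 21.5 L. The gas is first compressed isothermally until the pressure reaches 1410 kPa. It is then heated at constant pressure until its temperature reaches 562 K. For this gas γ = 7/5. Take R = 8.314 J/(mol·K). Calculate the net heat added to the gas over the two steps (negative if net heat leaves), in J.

10200 J

P₁ = nRT₁/V₁ = 2.18×8.314×262/21.5 = 221 kPa.
Step 1 — Isothermal: T stays 262 K; PV = const ⇒ V₂ = 3.37 L, P₂ = 1410 kPa.
ΔU = 0 (ideal gas, T constant).
W = nRT ln(V₂/V₁) = 2.18×8.314×262×ln(0.157) = -8800 J.
Q = ΔU + W = -8800 J.
State after step 1: P = 1410 kPa, V = 3.37 L, T = 262 K.
Step 2 — Isobaric: P stays 1410 kPa; V/T = const ⇒ T₂ = 562 K, V₂ = 7.22 L.
W = PΔV = 1410×(7.22−3.37) kPa·L = 5440 J.
ΔU = nCvΔT = 2.18×20.8×(562−262) = 13600 J.
Q = ΔU + W = nCpΔT = 19000 J.
Net over both steps: W = -3370 J, Q = 10200 J, ΔU = 13600 J.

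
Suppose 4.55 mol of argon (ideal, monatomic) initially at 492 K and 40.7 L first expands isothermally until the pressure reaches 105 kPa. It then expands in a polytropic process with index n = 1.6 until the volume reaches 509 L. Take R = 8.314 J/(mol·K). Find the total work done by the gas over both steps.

41900 J

P₁ = nRT₁/V₁ = 4.55×8.314×492/40.7 = 457 kPa.
Step 1 — Isothermal: T stays 492 K; PV = const ⇒ V₂ = 177 L, P₂ = 105 kPa.
ΔU = 0 (ideal gas, T constant).
W = nRT ln(V₂/V₁) = 4.55×8.314×492×ln(4.36) = 27400 J.
Q = ΔU + W = 27400 J.
State after step 1: P = 105 kPa, V = 177 L, T = 492 K.
Step 2 — Polytropic n=1.6: T₂ = T₁(V₁/V₂)^(n−1) = 492×(0.348)^0.60 = 261 K; P₂ = P₁(V₁/V₂)^n = 19.4 kPa.
W = (P₁V₁−P₂V₂)/(n−1) = (105×177−19.4×509)/0.60 = 14500 J.
ΔU = nCvΔT = 4.55×12.5×(261−492) = -13100 J.
Q = ΔU + W = 1450 J.
Net over both steps: W = 41900 J, Q = 28800 J, ΔU = -13100 J.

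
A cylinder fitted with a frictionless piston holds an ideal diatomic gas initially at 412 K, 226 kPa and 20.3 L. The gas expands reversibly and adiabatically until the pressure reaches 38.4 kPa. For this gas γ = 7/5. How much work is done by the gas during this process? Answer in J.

4560 J

n = P₁V₁/(RT₁) = 226×20.3/(8.314×412) = 1.34 mol.
Adiabatic: T₂/T₁ = (P₂/P₁)^((γ−1)/γ) ⇒ T₂ = 412×(0.170)^0.286 = 248 K; V₂ = 72.0 L.
ΔU = nCvΔT = 1.34×20.8×(248−412) = -4560 J.
Q = 0 for an adiabatic process, so W = −ΔU = 4560 J.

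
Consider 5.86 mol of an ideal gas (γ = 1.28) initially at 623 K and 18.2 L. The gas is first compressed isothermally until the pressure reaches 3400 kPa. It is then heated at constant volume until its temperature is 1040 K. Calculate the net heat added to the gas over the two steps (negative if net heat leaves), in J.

50900 J

P₁ = nRT₁/V₁ = 5.86×8.314×623/18.2 = 1670 kPa.
Step 1 — Isothermal: T stays 623 K; PV = const ⇒ V₂ = 8.93 L, P₂ = 3400 kPa.
ΔU = 0 (ideal gas, T constant).
W = nRT ln(V₂/V₁) = 5.86×8.314×623×ln(0.491) = -21600 J.
Q = ΔU + W = -21600 J.
State after step 1: P = 3400 kPa, V = 8.93 L, T = 623 K.
Step 2 — Isochoric: V stays 8.93 L; P/T = const ⇒ T₂ = 1040 K, P₂ = 5680 kPa.
W = 0 (no volume change).
ΔU = nCvΔT = 5.86×29.7×(1040−623) = 72600 J.
Q = ΔU = 72600 J.
Net over both steps: W = -21600 J, Q = 50900 J, ΔU = 72600 J.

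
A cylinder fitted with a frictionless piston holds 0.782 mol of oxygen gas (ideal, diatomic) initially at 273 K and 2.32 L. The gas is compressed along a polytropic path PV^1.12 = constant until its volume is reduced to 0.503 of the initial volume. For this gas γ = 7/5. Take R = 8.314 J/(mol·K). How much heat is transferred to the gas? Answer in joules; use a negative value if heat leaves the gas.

-890 J

P₁ = nRT₁/V₁ = 0.782×8.314×273/2.32 = 765 kPa.
Polytropic n=1.12: T₂ = T₁(V₁/V₂)^(n−1) = 273×(1.99)^0.12 = 296 K; P₂ = P₁(V₁/V₂)^n = 1650 kPa.
W = (P₁V₁−P₂V₂)/(n−1) = (765×2.32−1650×1.17)/0.12 = -1270 J.
ΔU = nCvΔT = 0.782×20.8×(296−273) = 381 J.
Q = ΔU + W = -890 J.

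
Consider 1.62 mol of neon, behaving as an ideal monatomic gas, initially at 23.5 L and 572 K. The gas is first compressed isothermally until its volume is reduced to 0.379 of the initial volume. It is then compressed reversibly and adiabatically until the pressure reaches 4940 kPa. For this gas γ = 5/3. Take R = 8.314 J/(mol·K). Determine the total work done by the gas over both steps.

P₁ = nRT₁/V₁ = 1.62×8.314×572/23.5 = 328 kPa.
Step 1 — Isothermal: T stays 572 K; PV = const ⇒ V₂ = 8.91 L, P₂ = 865 kPa.
ΔU = 0 (ideal gas, T constant).
W = nRT ln(V₂/V₁) = 1.62×8.314×572×ln(0.379) = -7470 J.
Q = ΔU + W = -7470 J.
State after step 1: P = 865 kPa, V = 8.91 L, T = 572 K.
Step 2 — Adiabatic: T₂/T₁ = (P₂/P₁)^((γ−1)/γ) ⇒ T₂ = 572×(5.71)^0.400 = 1150 K; V₂ = 3.13 L.
ΔU = nCvΔT = 1.62×12.5×(1150−572) = 11600 J.
Q = 0 for an adiabatic process, so W = −ΔU = -11600 J.
Net over both steps: W = -19100 J, Q = -7470 J, ΔU = 11600 J.

-19100 J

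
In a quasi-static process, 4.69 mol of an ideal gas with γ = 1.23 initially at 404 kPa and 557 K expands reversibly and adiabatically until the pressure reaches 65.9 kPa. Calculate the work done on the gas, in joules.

-27200 J

V₁ = nRT₁/P₁ = 4.69×8.314×557/404 = 53.8 L.
Adiabatic: T₂/T₁ = (P₂/P₁)^((γ−1)/γ) ⇒ T₂ = 557×(0.163)^0.187 = 397 K; V₂ = 235 L.
ΔU = nCvΔT = 4.69×36.1×(397−557) = -27200 J.
Q = 0 for an adiabatic process, so W = −ΔU = 27200 J.
Work done on the gas = −W_by = -27200 J.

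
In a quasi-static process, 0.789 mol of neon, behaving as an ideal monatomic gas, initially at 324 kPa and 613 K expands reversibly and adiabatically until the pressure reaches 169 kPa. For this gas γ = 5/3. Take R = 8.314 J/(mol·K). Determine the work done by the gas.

1380 J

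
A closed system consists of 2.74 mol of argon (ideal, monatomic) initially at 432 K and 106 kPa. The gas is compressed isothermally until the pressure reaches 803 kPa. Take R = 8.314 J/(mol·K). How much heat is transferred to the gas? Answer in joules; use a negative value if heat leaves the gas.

V₁ = nRT₁/P₁ = 2.74×8.314×432/106 = 92.8 L.
Isothermal: T stays 432 K; PV = const ⇒ V₂ = 12.3 L, P₂ = 803 kPa.
ΔU = 0 (ideal gas, T constant).
W = nRT ln(V₂/V₁) = 2.74×8.314×432×ln(0.132) = -19900 J.
Q = ΔU + W = -19900 J.

-19900 J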